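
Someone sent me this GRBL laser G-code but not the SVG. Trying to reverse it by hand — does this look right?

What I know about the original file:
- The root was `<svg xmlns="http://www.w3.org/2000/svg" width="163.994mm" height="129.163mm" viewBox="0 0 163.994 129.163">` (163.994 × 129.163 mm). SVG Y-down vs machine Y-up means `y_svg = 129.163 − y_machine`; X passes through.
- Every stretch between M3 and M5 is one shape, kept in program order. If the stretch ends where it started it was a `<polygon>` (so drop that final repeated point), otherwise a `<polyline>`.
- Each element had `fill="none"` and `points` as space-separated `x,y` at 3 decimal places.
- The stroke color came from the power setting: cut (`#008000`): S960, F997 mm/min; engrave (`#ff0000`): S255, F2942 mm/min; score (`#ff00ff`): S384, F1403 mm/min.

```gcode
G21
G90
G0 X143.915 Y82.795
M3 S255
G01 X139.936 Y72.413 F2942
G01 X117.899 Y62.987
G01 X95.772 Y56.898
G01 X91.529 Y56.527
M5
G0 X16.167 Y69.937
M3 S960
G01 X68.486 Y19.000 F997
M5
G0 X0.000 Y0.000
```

<svg xmlns="http://www.w3.org/2000/svg" width="163.994mm" height="129.163mm" viewBox="0 0 163.994 129.163">
  <polyline points="143.915,46.368 139.936,56.750 117.899,66.176 95.772,72.265 91.529,72.636" fill="none" stroke="#ff0000"/>
  <polyline points="16.167,59.226 68.486,110.163" fill="none" stroke="#008000"/>
</svg>

Machine Y-up, SVG Y-down with viewBox height 129.163, so y_svg = 129.163 − y_machine; X carries over.

Run 1: power S255 maps to stroke `#ff0000` (engrave). The run is open, so emit a `<polyline>` with points (Y-flipped): 143.915,46.368 139.936,56.750 117.899,66.176 95.772,72.265 91.529,72.636.

Run 2: power S960 maps to stroke `#008000` (cut). The run is open, so emit a `<polyline>` with points (Y-flipped): 16.167,59.226 68.486,110.163.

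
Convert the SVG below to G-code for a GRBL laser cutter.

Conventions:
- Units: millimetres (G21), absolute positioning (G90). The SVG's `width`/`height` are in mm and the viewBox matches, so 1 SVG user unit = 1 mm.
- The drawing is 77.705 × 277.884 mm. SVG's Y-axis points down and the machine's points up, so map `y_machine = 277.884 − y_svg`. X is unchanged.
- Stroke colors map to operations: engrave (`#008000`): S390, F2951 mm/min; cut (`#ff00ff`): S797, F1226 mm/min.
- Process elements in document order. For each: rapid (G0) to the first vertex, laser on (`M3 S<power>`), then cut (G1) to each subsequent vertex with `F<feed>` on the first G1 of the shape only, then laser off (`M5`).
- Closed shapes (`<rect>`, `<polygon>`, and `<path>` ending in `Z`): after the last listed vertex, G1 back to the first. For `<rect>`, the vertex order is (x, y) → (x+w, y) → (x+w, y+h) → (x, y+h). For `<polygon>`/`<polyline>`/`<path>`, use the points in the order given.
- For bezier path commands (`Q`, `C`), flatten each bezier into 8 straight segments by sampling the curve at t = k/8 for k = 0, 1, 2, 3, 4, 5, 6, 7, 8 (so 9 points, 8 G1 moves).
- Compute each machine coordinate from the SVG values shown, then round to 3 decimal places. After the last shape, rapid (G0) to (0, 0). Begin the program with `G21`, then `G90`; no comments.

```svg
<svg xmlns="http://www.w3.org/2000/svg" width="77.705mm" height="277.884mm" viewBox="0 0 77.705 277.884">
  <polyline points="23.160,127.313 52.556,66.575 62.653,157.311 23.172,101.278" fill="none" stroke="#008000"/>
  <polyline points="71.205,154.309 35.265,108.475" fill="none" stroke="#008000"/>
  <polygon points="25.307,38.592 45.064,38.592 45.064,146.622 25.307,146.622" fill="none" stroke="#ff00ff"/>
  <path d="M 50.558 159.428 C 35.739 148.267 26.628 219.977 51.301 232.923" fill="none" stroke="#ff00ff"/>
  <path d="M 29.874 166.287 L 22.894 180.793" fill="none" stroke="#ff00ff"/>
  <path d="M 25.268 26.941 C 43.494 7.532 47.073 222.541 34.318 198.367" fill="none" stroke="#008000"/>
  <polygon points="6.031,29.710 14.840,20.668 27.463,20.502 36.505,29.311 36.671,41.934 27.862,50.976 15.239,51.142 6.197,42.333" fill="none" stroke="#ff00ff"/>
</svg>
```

G21
G90
G0 X23.160 Y150.571
M3 S390
G1 X52.556 Y211.309 F2951
G1 X62.653 Y120.573
G1 X23.172 Y176.606
M5
G0 X71.205 Y123.575
M3 S390
G1 X35.265 Y169.409 F2951
M5
G0 X25.307 Y239.292
M3 S797
G1 X45.064 Y239.292 F1226
G1 X45.064 Y131.262
G1 X25.307 Y131.262
G1 X25.307 Y239.292
M5
G0 X50.558 Y118.456
M3 S797
G1 X45.323 Y119.033 F1226
G1 X40.953 Y113.501
G1 X37.775 Y103.520
G1 X36.120 Y90.749
G1 X36.316 Y76.847
G1 X38.692 Y63.476
G1 X43.577 Y52.294
G1 X51.301 Y44.961
M5
G0 X29.874 Y111.597
M3 S797
G1 X22.894 Y97.091 F1226
M5
G0 X25.268 Y250.943
M3 S390
G1 X31.413 Y248.158 F2951
G1 X36.165 Y228.946
G1 X39.504 Y198.858
G1 X41.411 Y163.443
G1 X41.865 Y128.252
G1 X40.848 Y98.833
G1 X38.339 Y80.738
G1 X34.318 Y79.517
M5
G0 X6.031 Y248.174
M3 S797
G1 X14.840 Y257.216 F1226
G1 X27.463 Y257.382
G1 X36.505 Y248.573
G1 X36.671 Y235.950
G1 X27.862 Y226.908
G1 X15.239 Y226.742
G1 X6.197 Y235.551
G1 X6.031 Y248.174
M5
G0 X0.000 Y0.000

Since the viewBox matches the mm dimensions, user units are millimetres directly. The only transform is the Y-flip y_m = 277.884 − y_svg.

Shape 1 is a open polyline drawn with `<polyline>`. Its stroke #008000 means engrave at S390, F2951. After flipping Y the toolpath is (23.160,150.571) → (52.556,211.309) → (62.653,120.573) → (23.172,176.606).

Shape 2 is a line segment drawn with `<polyline>`. Its stroke #008000 means engrave at S390, F2951. After flipping Y the toolpath is (71.205,123.575) → (35.265,169.409).

Shape 3 is a rectangle drawn with `<polygon>`. Its stroke #ff00ff means cut at S797, F1226. After flipping Y the toolpath is (25.307,239.292) → (45.064,239.292) → (45.064,131.262) → (25.307,131.262) → (25.307,239.292), returning to the start.

Shape 4 is a cubic bezier drawn with `<path>`. Its stroke #ff00ff means cut at S797, F1226. After flipping Y the toolpath is (50.558,118.456) → (45.323,119.033) → (40.953,113.501) → (37.775,103.520) → (36.120,90.749) → (36.316,76.847) → (38.692,63.476) → (43.577,52.294) → (51.301,44.961).

Shape 5 is a line segment drawn with `<path>`. Its stroke #ff00ff means cut at S797, F1226. After flipping Y the toolpath is (29.874,111.597) → (22.894,97.091).

Shape 6 is a cubic bezier drawn with `<path>`. Its stroke #008000 means engrave at S390, F2951. After flipping Y the toolpath is (25.268,250.943) → (31.413,248.158) → (36.165,228.946) → (39.504,198.858) → (41.411,163.443) → (41.865,128.252) → (40.848,98.833) → (38.339,80.738) → (34.318,79.517).

Shape 7 is a regular polygon drawn with `<polygon>`. Its stroke #ff00ff means cut at S797, F1226. After flipping Y the toolpath is (6.031,248.174) → (14.840,257.216) → (27.463,257.382) → (36.505,248.573) → (36.671,235.950) → (27.862,226.908) → (15.239,226.742) → (6.197,235.551) → (6.031,248.174), returning to the start.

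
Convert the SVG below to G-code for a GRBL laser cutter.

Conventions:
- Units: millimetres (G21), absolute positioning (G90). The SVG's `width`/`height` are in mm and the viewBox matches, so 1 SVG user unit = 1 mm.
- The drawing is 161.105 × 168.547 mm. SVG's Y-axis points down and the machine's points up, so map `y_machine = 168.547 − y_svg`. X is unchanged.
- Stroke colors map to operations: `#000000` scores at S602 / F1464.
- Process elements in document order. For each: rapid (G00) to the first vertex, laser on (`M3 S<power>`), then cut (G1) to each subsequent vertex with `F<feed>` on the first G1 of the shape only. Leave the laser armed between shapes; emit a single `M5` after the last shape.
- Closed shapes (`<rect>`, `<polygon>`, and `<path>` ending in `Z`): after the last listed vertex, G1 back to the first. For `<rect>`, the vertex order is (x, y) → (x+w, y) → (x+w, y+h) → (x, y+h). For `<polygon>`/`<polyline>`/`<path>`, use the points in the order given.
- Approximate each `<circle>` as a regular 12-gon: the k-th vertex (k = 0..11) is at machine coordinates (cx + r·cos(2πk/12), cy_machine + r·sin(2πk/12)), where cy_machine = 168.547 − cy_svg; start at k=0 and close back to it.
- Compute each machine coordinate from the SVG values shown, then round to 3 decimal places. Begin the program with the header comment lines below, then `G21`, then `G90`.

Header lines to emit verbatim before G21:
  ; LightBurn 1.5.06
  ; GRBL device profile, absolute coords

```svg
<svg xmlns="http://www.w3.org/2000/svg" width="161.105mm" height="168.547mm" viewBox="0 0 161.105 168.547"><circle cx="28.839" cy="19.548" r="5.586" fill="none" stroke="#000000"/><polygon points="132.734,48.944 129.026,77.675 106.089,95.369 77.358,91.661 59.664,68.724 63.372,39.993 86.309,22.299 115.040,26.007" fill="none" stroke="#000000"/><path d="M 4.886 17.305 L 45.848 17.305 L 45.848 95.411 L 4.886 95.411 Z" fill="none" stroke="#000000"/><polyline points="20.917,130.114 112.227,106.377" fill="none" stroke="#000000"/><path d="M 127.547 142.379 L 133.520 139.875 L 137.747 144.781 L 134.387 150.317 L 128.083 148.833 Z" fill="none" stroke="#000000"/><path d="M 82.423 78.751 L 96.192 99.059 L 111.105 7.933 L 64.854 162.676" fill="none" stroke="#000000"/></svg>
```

viewBox `0 0 161.105 168.547` with mm width/height → 1 unit = 1 mm. Flip: y_m = 168.547 − y_svg.

**Shape 1** — `<circle>` circle, stroke `#000000` → score (S602, F1464). Machine vertices: (34.425,148.999) → (33.677,151.792) → (31.632,153.837) → (28.839,154.585) → (26.046,153.837) → (24.001,151.792) → (23.253,148.999) → (24.001,146.206) → (26.046,144.161) → (28.839,143.413) → (31.632,144.161) → (33.677,146.206) → (34.425,148.999). Closed: final G1 returns to the first vertex.

**Shape 2** — `<polygon>` regular polygon, stroke `#000000` → score (S602, F1464). Machine vertices: (132.734,119.603) → (129.026,90.872) → (106.089,73.178) → (77.358,76.886) → (59.664,99.823) → (63.372,128.554) → (86.309,146.248) → (115.040,142.540) → (132.734,119.603). Closed: final G1 returns to the first vertex.

**Shape 3** — `<path>` rectangle, stroke `#000000` → score (S602, F1464). Machine vertices: (4.886,151.242) → (45.848,151.242) → (45.848,73.136) → (4.886,73.136) → (4.886,151.242). Closed: final G1 returns to the first vertex.

**Shape 4** — `<polyline>` line segment, stroke `#000000` → score (S602, F1464). Machine vertices: (20.917,38.433) → (112.227,62.170). Open path.

**Shape 5** — `<path>` regular polygon, stroke `#000000` → score (S602, F1464). Machine vertices: (127.547,26.168) → (133.520,28.672) → (137.747,23.766) → (134.387,18.230) → (128.083,19.714) → (127.547,26.168). Closed: final G1 returns to the first vertex.

**Shape 6** — `<path>` open polyline, stroke `#000000` → score (S602, F1464). Machine vertices: (82.423,89.796) → (96.192,69.488) → (111.105,160.614) → (64.854,5.871). Open path.

; LightBurn 1.5.06
; GRBL device profile, absolute coords
G21
G90
G00 X34.425 Y148.999
M3 S602
G1 X33.677 Y151.792 F1464
G1 X31.632 Y153.837
G1 X28.839 Y154.585
G1 X26.046 Y153.837
G1 X24.001 Y151.792
G1 X23.253 Y148.999
G1 X24.001 Y146.206
G1 X26.046 Y144.161
G1 X28.839 Y143.413
G1 X31.632 Y144.161
G1 X33.677 Y146.206
G1 X34.425 Y148.999
G00 X132.734 Y119.603
M3 S602
G1 X129.026 Y90.872 F1464
G1 X106.089 Y73.178
G1 X77.358 Y76.886
G1 X59.664 Y99.823
G1 X63.372 Y128.554
G1 X86.309 Y146.248
G1 X115.040 Y142.540
G1 X132.734 Y119.603
G00 X4.886 Y151.242
M3 S602
G1 X45.848 Y151.242 F1464
G1 X45.848 Y73.136
G1 X4.886 Y73.136
G1 X4.886 Y151.242
G00 X20.917 Y38.433
M3 S602
G1 X112.227 Y62.170 F1464
G00 X127.547 Y26.168
M3 S602
G1 X133.520 Y28.672 F1464
G1 X137.747 Y23.766
G1 X134.387 Y18.230
G1 X128.083 Y19.714
G1 X127.547 Y26.168
G00 X82.423 Y89.796
M3 S602
G1 X96.192 Y69.488 F1464
G1 X111.105 Y160.614
G1 X64.854 Y5.871
M5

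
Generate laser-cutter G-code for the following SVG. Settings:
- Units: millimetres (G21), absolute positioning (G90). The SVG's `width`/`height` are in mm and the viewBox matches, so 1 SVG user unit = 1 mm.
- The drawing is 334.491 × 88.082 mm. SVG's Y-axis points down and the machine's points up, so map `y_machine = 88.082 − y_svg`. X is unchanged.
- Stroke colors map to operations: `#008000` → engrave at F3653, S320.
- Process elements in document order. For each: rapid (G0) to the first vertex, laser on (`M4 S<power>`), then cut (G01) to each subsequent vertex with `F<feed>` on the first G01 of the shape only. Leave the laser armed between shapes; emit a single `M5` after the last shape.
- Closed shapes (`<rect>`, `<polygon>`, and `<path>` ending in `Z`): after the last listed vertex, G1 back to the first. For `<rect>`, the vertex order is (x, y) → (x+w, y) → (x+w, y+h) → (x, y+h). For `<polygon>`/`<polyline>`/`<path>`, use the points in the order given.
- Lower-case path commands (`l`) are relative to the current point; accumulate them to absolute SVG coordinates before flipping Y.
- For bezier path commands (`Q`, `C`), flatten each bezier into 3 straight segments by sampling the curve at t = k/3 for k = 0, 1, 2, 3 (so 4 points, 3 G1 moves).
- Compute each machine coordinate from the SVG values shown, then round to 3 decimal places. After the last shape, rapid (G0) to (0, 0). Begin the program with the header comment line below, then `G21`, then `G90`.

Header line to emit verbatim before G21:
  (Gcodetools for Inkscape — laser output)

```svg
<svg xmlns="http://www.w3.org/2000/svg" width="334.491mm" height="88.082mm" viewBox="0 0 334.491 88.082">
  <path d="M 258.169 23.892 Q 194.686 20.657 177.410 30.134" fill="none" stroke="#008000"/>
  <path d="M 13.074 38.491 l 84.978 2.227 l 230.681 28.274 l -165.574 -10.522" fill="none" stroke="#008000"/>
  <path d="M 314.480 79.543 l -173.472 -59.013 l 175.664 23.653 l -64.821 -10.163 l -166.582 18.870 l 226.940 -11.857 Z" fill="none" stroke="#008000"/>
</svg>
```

(Gcodetools for Inkscape — laser output)
G21
G90
G0 X258.169 Y64.190
M4 S320
G01 X220.981 Y64.934 F3653
G01 X194.061 Y62.854
G01 X177.410 Y57.948
G0 X13.074 Y49.591
M4 S320
G01 X98.052 Y47.364 F3653
G01 X328.733 Y19.090
G01 X163.159 Y29.612
G0 X314.480 Y8.539
M4 S320
G01 X141.008 Y67.552 F3653
G01 X316.672 Y43.899
G01 X251.851 Y54.062
G01 X85.269 Y35.192
G01 X312.209 Y47.049
G01 X314.480 Y8.539
M5
G0 X0.000 Y0.000

1 u = 1 mm; y_m = 88.082 − y.

[1] `<path>` quadratic bezier, #008000→engrave S320 F3653: (258.169,64.190) → (220.981,64.934) → (194.061,62.854) → (177.410,57.948)

[2] `<path>` open polyline, #008000→engrave S320 F3653: (13.074,49.591) → (98.052,47.364) → (328.733,19.090) → (163.159,29.612)

[3] `<path>` closed polygon, #008000→engrave S320 F3653: (314.480,8.539) → (141.008,67.552) → (316.672,43.899) → (251.851,54.062) → (85.269,35.192) → (312.209,47.049) → (314.480,8.539) (closed)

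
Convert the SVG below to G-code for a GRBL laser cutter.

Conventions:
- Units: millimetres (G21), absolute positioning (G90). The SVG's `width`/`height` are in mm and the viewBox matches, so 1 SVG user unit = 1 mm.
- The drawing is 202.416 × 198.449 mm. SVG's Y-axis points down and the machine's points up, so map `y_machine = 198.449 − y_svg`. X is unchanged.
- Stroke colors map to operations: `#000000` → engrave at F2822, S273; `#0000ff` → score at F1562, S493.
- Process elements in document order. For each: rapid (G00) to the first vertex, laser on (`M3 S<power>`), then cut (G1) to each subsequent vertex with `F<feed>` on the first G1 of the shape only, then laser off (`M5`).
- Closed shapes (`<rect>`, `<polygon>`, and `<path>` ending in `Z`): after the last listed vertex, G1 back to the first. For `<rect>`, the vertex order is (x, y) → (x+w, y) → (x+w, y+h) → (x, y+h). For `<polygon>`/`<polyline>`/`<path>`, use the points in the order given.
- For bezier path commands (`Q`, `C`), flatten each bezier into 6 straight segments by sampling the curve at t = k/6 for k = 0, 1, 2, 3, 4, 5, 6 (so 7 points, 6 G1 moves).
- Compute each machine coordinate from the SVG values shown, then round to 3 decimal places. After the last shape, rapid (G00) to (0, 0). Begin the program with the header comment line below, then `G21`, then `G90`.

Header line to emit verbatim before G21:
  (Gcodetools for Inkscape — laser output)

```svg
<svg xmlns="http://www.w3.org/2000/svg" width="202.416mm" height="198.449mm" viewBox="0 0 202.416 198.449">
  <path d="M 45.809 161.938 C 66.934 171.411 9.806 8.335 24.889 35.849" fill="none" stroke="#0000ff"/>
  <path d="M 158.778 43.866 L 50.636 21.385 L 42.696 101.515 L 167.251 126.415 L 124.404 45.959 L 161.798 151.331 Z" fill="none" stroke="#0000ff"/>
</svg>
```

viewBox `0 0 202.416 198.449` with mm width/height → 1 unit = 1 mm. Flip: y_m = 198.449 − y_svg.

**Shape 1** — `<path>` cubic bezier, stroke `#0000ff` → score (S493, F1562). Control points (SVG): P0=(45.809,161.938), P1=(66.934,171.411), P2=(9.806,8.335), P3=(24.889,35.849); sampled at t=k/6. Machine vertices: (45.809,36.511) → (50.547,44.472) → (46.422,71.105) → (37.615,106.321) → (28.304,140.034) → (22.668,162.156) → (24.889,162.600). Open path.

**Shape 2** — `<path>` closed polygon, stroke `#0000ff` → score (S493, F1562). Machine vertices: (158.778,154.583) → (50.636,177.064) → (42.696,96.934) → (167.251,72.034) → (124.404,152.490) → (161.798,47.118) → (158.778,154.583). Closed: final G1 returns to the first vertex.

(Gcodetools for Inkscape — laser output)
G21
G90
G00 X45.809 Y36.511
M3 S493
G1 X50.547 Y44.472 F1562
G1 X46.422 Y71.105
G1 X37.615 Y106.321
G1 X28.304 Y140.034
G1 X22.668 Y162.156
G1 X24.889 Y162.600
M5
G00 X158.778 Y154.583
M3 S493
G1 X50.636 Y177.064 F1562
G1 X42.696 Y96.934
G1 X167.251 Y72.034
G1 X124.404 Y152.490
G1 X161.798 Y47.118
G1 X158.778 Y154.583
M5
G00 X0.000 Y0.000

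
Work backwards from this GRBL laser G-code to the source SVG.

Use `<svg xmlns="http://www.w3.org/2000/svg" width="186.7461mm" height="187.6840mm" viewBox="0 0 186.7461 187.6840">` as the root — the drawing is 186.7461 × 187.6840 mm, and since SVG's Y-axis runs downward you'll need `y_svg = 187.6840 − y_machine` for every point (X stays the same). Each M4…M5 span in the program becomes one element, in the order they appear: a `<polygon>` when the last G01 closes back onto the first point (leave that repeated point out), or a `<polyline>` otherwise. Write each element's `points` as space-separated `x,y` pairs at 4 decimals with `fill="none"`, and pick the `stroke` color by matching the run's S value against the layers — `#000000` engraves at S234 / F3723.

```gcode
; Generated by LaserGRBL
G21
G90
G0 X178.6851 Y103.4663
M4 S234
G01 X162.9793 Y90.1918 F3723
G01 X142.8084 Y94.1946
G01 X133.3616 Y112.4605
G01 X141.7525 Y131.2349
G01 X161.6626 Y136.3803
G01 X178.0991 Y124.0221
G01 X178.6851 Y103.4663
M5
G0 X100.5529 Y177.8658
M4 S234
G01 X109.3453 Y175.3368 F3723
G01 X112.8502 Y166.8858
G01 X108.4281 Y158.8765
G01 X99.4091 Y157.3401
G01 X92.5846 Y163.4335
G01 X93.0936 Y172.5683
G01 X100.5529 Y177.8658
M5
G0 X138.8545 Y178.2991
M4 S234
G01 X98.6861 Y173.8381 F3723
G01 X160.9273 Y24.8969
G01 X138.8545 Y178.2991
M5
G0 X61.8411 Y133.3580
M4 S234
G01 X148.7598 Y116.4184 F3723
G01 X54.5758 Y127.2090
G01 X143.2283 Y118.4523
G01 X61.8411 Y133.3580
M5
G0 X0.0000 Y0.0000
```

<svg xmlns="http://www.w3.org/2000/svg" width="186.7461mm" height="187.6840mm" viewBox="0 0 186.7461 187.6840">
  <polygon points="178.6851,84.2177 162.9793,97.4922 142.8084,93.4894 133.3616,75.2235 141.7525,56.4491 161.6626,51.3037 178.0991,63.6619" fill="none" stroke="#000000"/>
  <polygon points="100.5529,9.8182 109.3453,12.3472 112.8502,20.7982 108.4281,28.8075 99.4091,30.3439 92.5846,24.2505 93.0936,15.1157" fill="none" stroke="#000000"/>
  <polygon points="138.8545,9.3849 98.6861,13.8459 160.9273,162.7871" fill="none" stroke="#000000"/>
  <polygon points="61.8411,54.3260 148.7598,71.2656 54.5758,60.4750 143.2283,69.2317" fill="none" stroke="#000000"/>
</svg>

Machine Y-up, SVG Y-down with viewBox height 187.6840, so y_svg = 187.6840 − y_machine; X carries over. Every run uses S234, so all elements get stroke `#000000` (engrave).

Run 1: The run returns to its start, so emit a `<polygon>` with points (Y-flipped): 178.6851,84.2177 162.9793,97.4922 142.8084,93.4894 133.3616,75.2235 141.7525,56.4491 161.6626,51.3037 178.0991,63.6619.

Run 2: The run returns to its start, so emit a `<polygon>` with points (Y-flipped): 100.5529,9.8182 109.3453,12.3472 112.8502,20.7982 108.4281,28.8075 99.4091,30.3439 92.5846,24.2505 93.0936,15.1157.

Run 3: The run returns to its start, so emit a `<polygon>` with points (Y-flipped): 138.8545,9.3849 98.6861,13.8459 160.9273,162.7871.

Run 4: The run returns to its start, so emit a `<polygon>` with points (Y-flipped): 61.8411,54.3260 148.7598,71.2656 54.5758,60.4750 143.2283,69.2317.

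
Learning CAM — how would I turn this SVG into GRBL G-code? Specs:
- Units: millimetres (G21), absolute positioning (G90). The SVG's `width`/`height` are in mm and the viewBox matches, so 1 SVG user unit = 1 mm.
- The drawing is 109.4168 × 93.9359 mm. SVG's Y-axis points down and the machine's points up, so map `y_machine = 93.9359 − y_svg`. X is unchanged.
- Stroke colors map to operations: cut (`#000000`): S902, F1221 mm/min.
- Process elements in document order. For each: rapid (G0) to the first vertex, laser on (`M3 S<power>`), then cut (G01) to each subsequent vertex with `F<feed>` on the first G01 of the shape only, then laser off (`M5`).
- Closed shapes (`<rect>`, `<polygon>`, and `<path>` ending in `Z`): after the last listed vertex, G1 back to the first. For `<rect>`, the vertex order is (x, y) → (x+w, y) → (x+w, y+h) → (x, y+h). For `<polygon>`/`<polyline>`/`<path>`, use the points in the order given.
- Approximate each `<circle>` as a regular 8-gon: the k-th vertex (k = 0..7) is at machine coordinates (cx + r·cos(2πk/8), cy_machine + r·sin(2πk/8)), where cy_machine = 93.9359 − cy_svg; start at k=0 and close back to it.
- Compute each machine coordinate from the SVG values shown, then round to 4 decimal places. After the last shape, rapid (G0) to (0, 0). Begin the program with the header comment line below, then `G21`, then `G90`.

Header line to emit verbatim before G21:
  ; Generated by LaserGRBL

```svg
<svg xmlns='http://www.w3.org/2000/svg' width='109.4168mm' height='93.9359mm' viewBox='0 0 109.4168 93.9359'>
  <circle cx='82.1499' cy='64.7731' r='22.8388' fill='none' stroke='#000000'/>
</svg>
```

; Generated by LaserGRBL
G21
G90
G0 X104.9887 Y29.1628
M3 S902
G01 X98.2994 Y45.3123 F1221
G01 X82.1499 Y52.0016
G01 X66.0004 Y45.3123
G01 X59.3111 Y29.1628
G01 X66.0004 Y13.0133
G01 X82.1499 Y6.3240
G01 X98.2994 Y13.0133
G01 X104.9887 Y29.1628
M5
G0 X0.0000 Y0.0000

1 u = 1 mm; y_m = 93.9359 − y.

[1] `<circle>` circle, #000000→cut S902 F1221: (104.9887,29.1628) → (98.2994,45.3123) → (82.1499,52.0016) → (66.0004,45.3123) → (59.3111,29.1628) → (66.0004,13.0133) → (82.1499,6.3240) → (98.2994,13.0133) → (104.9887,29.1628) (closed)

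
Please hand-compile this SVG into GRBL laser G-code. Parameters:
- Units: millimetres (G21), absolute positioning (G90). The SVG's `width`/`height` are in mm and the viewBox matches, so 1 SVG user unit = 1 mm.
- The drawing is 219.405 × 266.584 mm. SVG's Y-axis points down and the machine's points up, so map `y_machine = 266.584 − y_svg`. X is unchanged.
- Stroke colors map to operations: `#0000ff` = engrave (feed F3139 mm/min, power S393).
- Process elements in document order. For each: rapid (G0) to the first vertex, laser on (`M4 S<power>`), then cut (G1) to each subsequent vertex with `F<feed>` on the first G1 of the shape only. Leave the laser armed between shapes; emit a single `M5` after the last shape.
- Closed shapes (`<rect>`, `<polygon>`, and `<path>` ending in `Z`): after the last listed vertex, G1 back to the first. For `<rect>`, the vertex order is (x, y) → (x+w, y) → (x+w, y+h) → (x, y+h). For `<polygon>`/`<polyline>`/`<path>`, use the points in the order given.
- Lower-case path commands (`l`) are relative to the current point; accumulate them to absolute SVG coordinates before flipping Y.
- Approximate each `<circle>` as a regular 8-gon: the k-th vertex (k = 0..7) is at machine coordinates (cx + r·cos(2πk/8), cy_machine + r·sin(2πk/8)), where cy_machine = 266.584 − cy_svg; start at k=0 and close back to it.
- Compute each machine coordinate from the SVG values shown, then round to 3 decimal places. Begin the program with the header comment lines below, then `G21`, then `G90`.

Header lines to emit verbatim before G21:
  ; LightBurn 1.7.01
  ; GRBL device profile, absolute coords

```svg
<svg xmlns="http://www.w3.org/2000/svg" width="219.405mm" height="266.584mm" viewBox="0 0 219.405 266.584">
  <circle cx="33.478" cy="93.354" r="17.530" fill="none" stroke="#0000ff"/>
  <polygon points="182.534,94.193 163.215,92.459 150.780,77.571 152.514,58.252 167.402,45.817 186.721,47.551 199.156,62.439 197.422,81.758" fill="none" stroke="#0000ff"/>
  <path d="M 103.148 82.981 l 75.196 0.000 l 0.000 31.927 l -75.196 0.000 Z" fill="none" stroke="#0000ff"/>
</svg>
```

; LightBurn 1.7.01
; GRBL device profile, absolute coords
G21
G90
G0 X51.008 Y173.230
M4 S393
G1 X45.874 Y185.626 F3139
G1 X33.478 Y190.760
G1 X21.082 Y185.626
G1 X15.948 Y173.230
G1 X21.082 Y160.834
G1 X33.478 Y155.700
G1 X45.874 Y160.834
G1 X51.008 Y173.230
G0 X182.534 Y172.391
M4 S393
G1 X163.215 Y174.125 F3139
G1 X150.780 Y189.013
G1 X152.514 Y208.332
G1 X167.402 Y220.767
G1 X186.721 Y219.033
G1 X199.156 Y204.145
G1 X197.422 Y184.826
G1 X182.534 Y172.391
G0 X103.148 Y183.603
M4 S393
G1 X178.344 Y183.603 F3139
G1 X178.344 Y151.676
G1 X103.148 Y151.676
G1 X103.148 Y183.603
M5

1 u = 1 mm; y_m = 266.584 − y.

[1] `<circle>` circle, #0000ff→engrave S393 F3139: (51.008,173.230) → (45.874,185.626) → (33.478,190.760) → (21.082,185.626) → (15.948,173.230) → (21.082,160.834) → (33.478,155.700) → (45.874,160.834) → (51.008,173.230) (closed)

[2] `<polygon>` regular polygon, #0000ff→engrave S393 F3139: (182.534,172.391) → (163.215,174.125) → (150.780,189.013) → (152.514,208.332) → (167.402,220.767) → (186.721,219.033) → (199.156,204.145) → (197.422,184.826) → (182.534,172.391) (closed)

[3] `<path>` rectangle, #0000ff→engrave S393 F3139: (103.148,183.603) → (178.344,183.603) → (178.344,151.676) → (103.148,151.676) → (103.148,183.603) (closed)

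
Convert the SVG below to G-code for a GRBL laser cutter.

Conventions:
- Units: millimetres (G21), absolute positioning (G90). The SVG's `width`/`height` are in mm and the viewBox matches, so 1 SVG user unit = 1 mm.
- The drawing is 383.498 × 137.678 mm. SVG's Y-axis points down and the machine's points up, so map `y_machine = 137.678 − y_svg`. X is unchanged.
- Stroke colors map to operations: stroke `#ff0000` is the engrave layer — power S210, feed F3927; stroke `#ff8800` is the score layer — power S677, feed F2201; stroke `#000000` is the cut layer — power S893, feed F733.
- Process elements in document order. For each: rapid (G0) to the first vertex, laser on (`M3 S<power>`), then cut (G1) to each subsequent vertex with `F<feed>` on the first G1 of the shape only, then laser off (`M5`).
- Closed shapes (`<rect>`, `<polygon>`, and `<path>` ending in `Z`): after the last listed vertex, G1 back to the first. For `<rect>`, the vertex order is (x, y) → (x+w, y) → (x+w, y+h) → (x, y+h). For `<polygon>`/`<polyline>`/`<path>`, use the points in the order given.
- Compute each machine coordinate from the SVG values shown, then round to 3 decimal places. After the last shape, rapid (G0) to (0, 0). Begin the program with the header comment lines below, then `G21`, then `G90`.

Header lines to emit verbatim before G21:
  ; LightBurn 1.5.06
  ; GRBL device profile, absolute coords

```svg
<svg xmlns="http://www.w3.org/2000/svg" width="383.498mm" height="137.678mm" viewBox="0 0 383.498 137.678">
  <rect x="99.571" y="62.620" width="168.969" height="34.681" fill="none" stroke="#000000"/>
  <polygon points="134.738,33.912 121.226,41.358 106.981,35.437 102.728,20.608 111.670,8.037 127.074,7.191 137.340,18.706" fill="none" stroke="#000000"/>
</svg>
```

; LightBurn 1.5.06
; GRBL device profile, absolute coords
G21
G90
G0 X99.571 Y75.058
M3 S893
G1 X268.540 Y75.058 F733
G1 X268.540 Y40.377
G1 X99.571 Y40.377
G1 X99.571 Y75.058
M5
G0 X134.738 Y103.766
M3 S893
G1 X121.226 Y96.320 F733
G1 X106.981 Y102.241
G1 X102.728 Y117.070
G1 X111.670 Y129.641
G1 X127.074 Y130.487
G1 X137.340 Y118.972
G1 X134.738 Y103.766
M5
G0 X0.000 Y0.000

Since the viewBox matches the mm dimensions, user units are millimetres directly. The only transform is the Y-flip y_m = 137.678 − y_svg.

Shape 1 is a rectangle drawn with `<rect>`. Its stroke #000000 means cut at S893, F733. After flipping Y the toolpath is (99.571,75.058) → (268.540,75.058) → (268.540,40.377) → (99.571,40.377) → (99.571,75.058), returning to the start.

Shape 2 is a regular polygon drawn with `<polygon>`. Its stroke #000000 means cut at S893, F733. After flipping Y the toolpath is (134.738,103.766) → (121.226,96.320) → (106.981,102.241) → (102.728,117.070) → (111.670,129.641) → (127.074,130.487) → (137.340,118.972) → (134.738,103.766), returning to the start.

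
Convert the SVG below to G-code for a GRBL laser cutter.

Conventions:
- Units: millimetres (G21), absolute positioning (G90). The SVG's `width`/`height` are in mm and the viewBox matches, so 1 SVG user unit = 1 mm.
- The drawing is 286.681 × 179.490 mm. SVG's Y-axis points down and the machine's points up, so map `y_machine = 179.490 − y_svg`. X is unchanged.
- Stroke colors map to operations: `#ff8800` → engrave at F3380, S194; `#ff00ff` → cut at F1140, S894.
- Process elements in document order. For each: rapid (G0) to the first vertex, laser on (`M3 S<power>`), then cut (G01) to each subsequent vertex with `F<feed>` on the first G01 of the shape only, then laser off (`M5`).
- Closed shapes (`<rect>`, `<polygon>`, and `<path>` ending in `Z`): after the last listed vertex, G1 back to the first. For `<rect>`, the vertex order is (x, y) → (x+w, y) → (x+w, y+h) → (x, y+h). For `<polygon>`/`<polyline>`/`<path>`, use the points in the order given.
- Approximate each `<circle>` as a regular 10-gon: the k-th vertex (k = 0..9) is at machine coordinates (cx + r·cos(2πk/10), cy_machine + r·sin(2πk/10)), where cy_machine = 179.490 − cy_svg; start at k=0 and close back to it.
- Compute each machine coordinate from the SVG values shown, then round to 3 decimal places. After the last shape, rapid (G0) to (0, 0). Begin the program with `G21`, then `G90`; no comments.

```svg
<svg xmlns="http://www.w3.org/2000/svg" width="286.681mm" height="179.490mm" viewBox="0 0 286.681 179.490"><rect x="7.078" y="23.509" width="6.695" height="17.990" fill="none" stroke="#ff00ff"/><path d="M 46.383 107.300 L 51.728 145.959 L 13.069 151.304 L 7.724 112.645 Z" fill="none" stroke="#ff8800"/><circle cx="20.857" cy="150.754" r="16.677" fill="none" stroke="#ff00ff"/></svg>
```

Since the viewBox matches the mm dimensions, user units are millimetres directly. The only transform is the Y-flip y_m = 179.490 − y_svg.

Shape 1 is a rectangle drawn with `<rect>`. Its stroke #ff00ff means cut at S894, F1140. After flipping Y the toolpath is (7.078,155.981) → (13.773,155.981) → (13.773,137.991) → (7.078,137.991) → (7.078,155.981), returning to the start.

Shape 2 is a regular polygon drawn with `<path>`. Its stroke #ff8800 means engrave at S194, F3380. After flipping Y the toolpath is (46.383,72.190) → (51.728,33.531) → (13.069,28.186) → (7.724,66.845) → (46.383,72.190), returning to the start.

Shape 3 is a circle drawn with `<circle>`. Its stroke #ff00ff means cut at S894, F1140. After flipping Y the toolpath is (37.534,28.736) → (34.349,38.538) → (26.010,44.597) → (15.704,44.597) → (7.365,38.538) → (4.180,28.736) → (7.365,18.934) → (15.704,12.875) → (26.010,12.875) → (34.349,18.934) → (37.534,28.736), returning to the start.

G21
G90
G0 X7.078 Y155.981
M3 S894
G01 X13.773 Y155.981 F1140
G01 X13.773 Y137.991
G01 X7.078 Y137.991
G01 X7.078 Y155.981
M5
G0 X46.383 Y72.190
M3 S194
G01 X51.728 Y33.531 F3380
G01 X13.069 Y28.186
G01 X7.724 Y66.845
G01 X46.383 Y72.190
M5
G0 X37.534 Y28.736
M3 S894
G01 X34.349 Y38.538 F1140
G01 X26.010 Y44.597
G01 X15.704 Y44.597
G01 X7.365 Y38.538
G01 X4.180 Y28.736
G01 X7.365 Y18.934
G01 X15.704 Y12.875
G01 X26.010 Y12.875
G01 X34.349 Y18.934
G01 X37.534 Y28.736
M5
G0 X0.000 Y0.000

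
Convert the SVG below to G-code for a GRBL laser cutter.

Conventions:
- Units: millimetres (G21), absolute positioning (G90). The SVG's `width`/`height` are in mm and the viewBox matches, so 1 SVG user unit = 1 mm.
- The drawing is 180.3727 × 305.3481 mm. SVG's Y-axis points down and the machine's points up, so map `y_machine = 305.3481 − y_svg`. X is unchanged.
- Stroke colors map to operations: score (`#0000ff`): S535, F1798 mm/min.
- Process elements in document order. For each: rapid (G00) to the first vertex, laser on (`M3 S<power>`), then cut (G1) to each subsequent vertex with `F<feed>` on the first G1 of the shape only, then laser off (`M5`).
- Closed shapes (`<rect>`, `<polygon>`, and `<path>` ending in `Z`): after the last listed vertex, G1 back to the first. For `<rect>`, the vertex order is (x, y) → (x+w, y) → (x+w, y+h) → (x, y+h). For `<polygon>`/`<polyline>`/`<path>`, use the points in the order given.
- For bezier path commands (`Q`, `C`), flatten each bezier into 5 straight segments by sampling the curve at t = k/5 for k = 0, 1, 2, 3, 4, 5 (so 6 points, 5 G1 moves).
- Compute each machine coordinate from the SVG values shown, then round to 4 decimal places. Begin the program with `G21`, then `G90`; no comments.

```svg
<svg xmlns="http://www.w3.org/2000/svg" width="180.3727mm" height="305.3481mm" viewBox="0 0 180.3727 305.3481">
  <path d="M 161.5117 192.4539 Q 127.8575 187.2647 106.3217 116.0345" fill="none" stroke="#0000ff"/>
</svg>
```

Since the viewBox matches the mm dimensions, user units are millimetres directly. The only transform is the Y-flip y_m = 305.3481 − y_svg.

Shape 1 is a quadratic bezier drawn with `<path>`. Its stroke #0000ff means score at S535, F1798. After flipping Y the toolpath is (161.5117,112.8942) → (148.5348,117.6115) → (136.5273,127.6121) → (125.4893,142.8960) → (115.4208,163.4632) → (106.3217,189.3136).

G21
G90
G00 X161.5117 Y112.8942
M3 S535
G1 X148.5348 Y117.6115 F1798
G1 X136.5273 Y127.6121
G1 X125.4893 Y142.8960
G1 X115.4208 Y163.4632
G1 X106.3217 Y189.3136
M5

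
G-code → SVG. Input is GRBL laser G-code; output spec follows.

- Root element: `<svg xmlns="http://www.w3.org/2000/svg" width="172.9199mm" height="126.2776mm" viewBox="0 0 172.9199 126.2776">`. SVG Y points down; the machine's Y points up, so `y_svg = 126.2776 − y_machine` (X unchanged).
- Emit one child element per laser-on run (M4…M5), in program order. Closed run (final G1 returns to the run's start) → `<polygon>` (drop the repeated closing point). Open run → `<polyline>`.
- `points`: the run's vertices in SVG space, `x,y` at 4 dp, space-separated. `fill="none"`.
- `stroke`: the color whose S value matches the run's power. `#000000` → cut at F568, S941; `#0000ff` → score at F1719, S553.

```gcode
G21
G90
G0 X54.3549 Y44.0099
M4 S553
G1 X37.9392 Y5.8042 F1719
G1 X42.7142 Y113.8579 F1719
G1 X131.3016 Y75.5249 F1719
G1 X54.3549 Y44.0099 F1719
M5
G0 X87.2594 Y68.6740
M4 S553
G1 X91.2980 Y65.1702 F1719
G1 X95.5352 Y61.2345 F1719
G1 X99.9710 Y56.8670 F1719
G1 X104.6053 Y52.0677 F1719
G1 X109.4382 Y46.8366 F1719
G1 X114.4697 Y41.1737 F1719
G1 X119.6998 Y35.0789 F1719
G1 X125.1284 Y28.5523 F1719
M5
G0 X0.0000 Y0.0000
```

<svg xmlns="http://www.w3.org/2000/svg" width="172.9199mm" height="126.2776mm" viewBox="0 0 172.9199 126.2776">
  <polygon points="54.3549,82.2677 37.9392,120.4734 42.7142,12.4197 131.3016,50.7527" fill="none" stroke="#0000ff"/>
  <polyline points="87.2594,57.6036 91.2980,61.1074 95.5352,65.0431 99.9710,69.4106 104.6053,74.2099 109.4382,79.4410 114.4697,85.1039 119.6998,91.1987 125.1284,97.7253" fill="none" stroke="#0000ff"/>
</svg>

Each laser-on run becomes one SVG element. Flip Y back into SVG space with y_svg = 126.2776 − y_machine. Every run uses S553, so all elements get stroke `#0000ff` (score).

Run 1: The run returns to its start, so emit a `<polygon>` with points (Y-flipped): 54.3549,82.2677 37.9392,120.4734 42.7142,12.4197 131.3016,50.7527.

Run 2: The run is open, so emit a `<polyline>` with points (Y-flipped): 87.2594,57.6036 91.2980,61.1074 95.5352,65.0431 99.9710,69.4106 104.6053,74.2099 109.4382,79.4410 114.4697,85.1039 119.6998,91.1987 125.1284,97.7253.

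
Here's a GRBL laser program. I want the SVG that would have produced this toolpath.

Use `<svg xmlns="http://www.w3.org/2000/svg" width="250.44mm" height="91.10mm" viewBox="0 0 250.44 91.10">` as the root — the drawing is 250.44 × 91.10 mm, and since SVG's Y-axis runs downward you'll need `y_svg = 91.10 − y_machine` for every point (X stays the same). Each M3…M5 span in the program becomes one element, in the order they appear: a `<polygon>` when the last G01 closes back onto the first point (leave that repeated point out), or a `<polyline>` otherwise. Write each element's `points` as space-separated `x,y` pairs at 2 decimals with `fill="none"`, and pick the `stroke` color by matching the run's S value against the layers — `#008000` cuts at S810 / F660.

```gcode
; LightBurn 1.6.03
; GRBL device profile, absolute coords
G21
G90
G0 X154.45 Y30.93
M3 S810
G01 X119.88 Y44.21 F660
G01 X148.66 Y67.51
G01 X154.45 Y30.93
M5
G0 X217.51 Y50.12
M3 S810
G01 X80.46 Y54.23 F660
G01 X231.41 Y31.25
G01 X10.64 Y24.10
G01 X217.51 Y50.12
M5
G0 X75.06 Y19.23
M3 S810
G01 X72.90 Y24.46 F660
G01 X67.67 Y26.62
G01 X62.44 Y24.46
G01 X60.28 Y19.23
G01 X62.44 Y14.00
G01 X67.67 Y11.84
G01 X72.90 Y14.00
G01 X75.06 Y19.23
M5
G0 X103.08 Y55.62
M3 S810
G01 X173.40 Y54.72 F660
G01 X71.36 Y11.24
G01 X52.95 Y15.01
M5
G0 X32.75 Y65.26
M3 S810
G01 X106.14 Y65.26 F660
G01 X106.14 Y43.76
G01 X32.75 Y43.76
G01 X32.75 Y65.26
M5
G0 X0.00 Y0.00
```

Each laser-on run becomes one SVG element. Flip Y back into SVG space with y_svg = 91.10 − y_machine. Every run uses S810, so all elements get stroke `#008000` (cut).

Run 1: The run returns to its start, so emit a `<polygon>` with points (Y-flipped): 154.45,60.17 119.88,46.89 148.66,23.59.

Run 2: The run returns to its start, so emit a `<polygon>` with points (Y-flipped): 217.51,40.98 80.46,36.87 231.41,59.85 10.64,67.00.

Run 3: The run returns to its start, so emit a `<polygon>` with points (Y-flipped): 75.06,71.87 72.90,66.64 67.67,64.48 62.44,66.64 60.28,71.87 62.44,77.10 67.67,79.26 72.90,77.10.

Run 4: The run is open, so emit a `<polyline>` with points (Y-flipped): 103.08,35.48 173.40,36.38 71.36,79.86 52.95,76.09.

Run 5: The run returns to its start, so emit a `<polygon>` with points (Y-flipped): 32.75,25.84 106.14,25.84 106.14,47.34 32.75,47.34.

<svg xmlns="http://www.w3.org/2000/svg" width="250.44mm" height="91.10mm" viewBox="0 0 250.44 91.10">
  <polygon points="154.45,60.17 119.88,46.89 148.66,23.59" fill="none" stroke="#008000"/>
  <polygon points="217.51,40.98 80.46,36.87 231.41,59.85 10.64,67.00" fill="none" stroke="#008000"/>
  <polygon points="75.06,71.87 72.90,66.64 67.67,64.48 62.44,66.64 60.28,71.87 62.44,77.10 67.67,79.26 72.90,77.10" fill="none" stroke="#008000"/>
  <polyline points="103.08,35.48 173.40,36.38 71.36,79.86 52.95,76.09" fill="none" stroke="#008000"/>
  <polygon points="32.75,25.84 106.14,25.84 106.14,47.34 32.75,47.34" fill="none" stroke="#008000"/>
</svg>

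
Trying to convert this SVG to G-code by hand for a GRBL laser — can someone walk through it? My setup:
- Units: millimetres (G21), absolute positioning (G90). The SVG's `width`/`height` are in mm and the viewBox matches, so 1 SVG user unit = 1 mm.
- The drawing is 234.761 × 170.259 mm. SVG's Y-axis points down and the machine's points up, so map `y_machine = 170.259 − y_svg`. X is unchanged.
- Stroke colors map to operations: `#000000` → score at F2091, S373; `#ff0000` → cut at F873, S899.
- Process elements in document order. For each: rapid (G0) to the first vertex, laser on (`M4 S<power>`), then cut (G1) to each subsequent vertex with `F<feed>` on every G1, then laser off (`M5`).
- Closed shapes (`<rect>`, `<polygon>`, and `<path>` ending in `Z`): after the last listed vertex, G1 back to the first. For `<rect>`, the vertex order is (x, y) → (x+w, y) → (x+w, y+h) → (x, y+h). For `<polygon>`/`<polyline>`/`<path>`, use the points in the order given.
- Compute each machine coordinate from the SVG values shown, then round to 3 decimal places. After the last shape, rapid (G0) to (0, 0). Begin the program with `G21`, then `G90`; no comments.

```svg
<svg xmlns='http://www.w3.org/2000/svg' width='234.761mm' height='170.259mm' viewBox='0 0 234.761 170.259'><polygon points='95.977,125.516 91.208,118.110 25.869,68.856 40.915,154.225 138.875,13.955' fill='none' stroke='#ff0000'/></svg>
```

Since the viewBox matches the mm dimensions, user units are millimetres directly. The only transform is the Y-flip y_m = 170.259 − y_svg.

Shape 1 is a closed polygon drawn with `<polygon>`. Its stroke #ff0000 means cut at S899, F873. After flipping Y the toolpath is (95.977,44.743) → (91.208,52.149) → (25.869,101.403) → (40.915,16.034) → (138.875,156.304) → (95.977,44.743), returning to the start.

G21
G90
G0 X95.977 Y44.743
M4 S899
G1 X91.208 Y52.149 F873
G1 X25.869 Y101.403 F873
G1 X40.915 Y16.034 F873
G1 X138.875 Y156.304 F873
G1 X95.977 Y44.743 F873
M5
G0 X0.000 Y0.000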